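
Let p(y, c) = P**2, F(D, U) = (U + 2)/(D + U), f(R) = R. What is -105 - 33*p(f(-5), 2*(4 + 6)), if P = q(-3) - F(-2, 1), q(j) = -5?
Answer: -237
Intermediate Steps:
F(D, U) = (2 + U)/(D + U)
P = -2 (P = -5 - (2 + 1)/(-2 + 1) = -5 - 3/(-1) = -5 - (-1)*3 = -5 - 1*(-3) = -5 + 3 = -2)
p(y, c) = 4 (p(y, c) = (-2)**2 = 4)
-105 - 33*p(f(-5), 2*(4 + 6)) = -105 - 33*4 = -105 - 132 = -237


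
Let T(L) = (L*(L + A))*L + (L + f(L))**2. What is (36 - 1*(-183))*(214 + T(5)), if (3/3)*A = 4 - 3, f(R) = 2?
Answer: 90447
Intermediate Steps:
A = 1 (A = 4 - 3 = 1)
T(L) = (2 + L)**2 + L**2*(1 + L) (T(L) = (L*(L + 1))*L + (L + 2)**2 = (L*(1 + L))*L + (2 + L)**2 = L**2*(1 + L) + (2 + L)**2 = (2 + L)**2 + L**2*(1 + L))
(36 - 1*(-183))*(214 + T(5)) = (36 - 1*(-183))*(214 + (5**2 + 5**3 + (2 + 5)**2)) = (36 + 183)*(214 + (25 + 125 + 7**2)) = 219*(214 + (25 + 125 + 49)) = 219*(214 + 199) = 219*413 = 90447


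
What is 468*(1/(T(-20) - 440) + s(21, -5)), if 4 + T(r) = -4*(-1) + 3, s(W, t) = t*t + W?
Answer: 9407268/437 ≈ 21527.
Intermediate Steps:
s(W, t) = W + t² (s(W, t) = t² + W = W + t²)
T(r) = 3 (T(r) = -4 + (-4*(-1) + 3) = -4 + (4 + 3) = -4 + 7 = 3)
468*(1/(T(-20) - 440) + s(21, -5)) = 468*(1/(3 - 440) + (21 + (-5)²)) = 468*(1/(-437) + (21 + 25)) = 468*(-1/437 + 46) = 468*(20101/437) = 9407268/437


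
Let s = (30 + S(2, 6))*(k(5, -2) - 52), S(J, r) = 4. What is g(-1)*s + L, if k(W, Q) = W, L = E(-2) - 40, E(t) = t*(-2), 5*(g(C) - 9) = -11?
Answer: -54512/5 ≈ -10902.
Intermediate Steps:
g(C) = 34/5 (g(C) = 9 + (⅕)*(-11) = 9 - 11/5 = 34/5)
E(t) = -2*t
L = -36 (L = -2*(-2) - 40 = 4 - 40 = -36)
s = -1598 (s = (30 + 4)*(5 - 52) = 34*(-47) = -1598)
g(-1)*s + L = (34/5)*(-1598) - 36 = -54332/5 - 36 = -54512/5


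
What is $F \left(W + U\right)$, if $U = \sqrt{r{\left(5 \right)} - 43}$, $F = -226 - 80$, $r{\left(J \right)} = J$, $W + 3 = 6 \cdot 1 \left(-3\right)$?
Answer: $6426 - 306 i \sqrt{38} \approx 6426.0 - 1886.3 i$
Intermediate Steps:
$W = -21$ ($W = -3 + 6 \cdot 1 \left(-3\right) = -3 + 6 \left(-3\right) = -3 - 18 = -21$)
$F = -306$ ($F = -226 - 80 = -306$)
$U = i \sqrt{38}$ ($U = \sqrt{5 - 43} = \sqrt{-38} = i \sqrt{38} \approx 6.1644 i$)
$F \left(W + U\right) = - 306 \left(-21 + i \sqrt{38}\right) = 6426 - 306 i \sqrt{38}$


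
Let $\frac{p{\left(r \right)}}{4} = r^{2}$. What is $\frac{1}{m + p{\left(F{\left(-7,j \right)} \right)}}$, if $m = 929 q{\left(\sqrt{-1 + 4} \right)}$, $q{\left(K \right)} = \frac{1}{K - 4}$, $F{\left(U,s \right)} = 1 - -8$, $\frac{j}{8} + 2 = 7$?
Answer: $- \frac{496}{180239} - \frac{929 \sqrt{3}}{180239} \approx -0.011679$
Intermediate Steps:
$j = 40$ ($j = -16 + 8 \cdot 7 = -16 + 56 = 40$)
$F{\left(U,s \right)} = 9$ ($F{\left(U,s \right)} = 1 + 8 = 9$)
$q{\left(K \right)} = \frac{1}{-4 + K}$
$m = \frac{929}{-4 + \sqrt{3}}$ ($m = \frac{929}{-4 + \sqrt{-1 + 4}} = \frac{929}{-4 + \sqrt{3}} \approx -409.62$)
$p{\left(r \right)} = 4 r^{2}$
$\frac{1}{m + p{\left(F{\left(-7,j \right)} \right)}} = \frac{1}{\left(- \frac{3716}{13} - \frac{929 \sqrt{3}}{13}\right) + 4 \cdot 9^{2}} = \frac{1}{\left(- \frac{3716}{13} - \frac{929 \sqrt{3}}{13}\right) + 4 \cdot 81} = \frac{1}{\left(- \frac{3716}{13} - \frac{929 \sqrt{3}}{13}\right) + 324} = \frac{1}{\frac{496}{13} - \frac{929 \sqrt{3}}{13}}$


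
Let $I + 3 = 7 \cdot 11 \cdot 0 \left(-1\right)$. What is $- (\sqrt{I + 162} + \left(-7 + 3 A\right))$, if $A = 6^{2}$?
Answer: $-101 - \sqrt{159} \approx -113.61$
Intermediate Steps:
$A = 36$
$I = -3$ ($I = -3 + 7 \cdot 11 \cdot 0 \left(-1\right) = -3 + 77 \cdot 0 = -3 + 0 = -3$)
$- (\sqrt{I + 162} + \left(-7 + 3 A\right)) = - (\sqrt{-3 + 162} + \left(-7 + 3 \cdot 36\right)) = - (\sqrt{159} + \left(-7 + 108\right)) = - (\sqrt{159} + 101) = - (101 + \sqrt{159}) = -101 - \sqrt{159}$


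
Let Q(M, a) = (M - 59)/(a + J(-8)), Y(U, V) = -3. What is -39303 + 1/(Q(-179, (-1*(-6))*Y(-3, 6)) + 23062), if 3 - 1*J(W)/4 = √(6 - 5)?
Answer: -4536705982/115429 ≈ -39303.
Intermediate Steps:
J(W) = 8 (J(W) = 12 - 4*√(6 - 5) = 12 - 4*√1 = 12 - 4*1 = 12 - 4 = 8)
Q(M, a) = (-59 + M)/(8 + a) (Q(M, a) = (M - 59)/(a + 8) = (-59 + M)/(8 + a))
-39303 + 1/(Q(-179, (-1*(-6))*Y(-3, 6)) + 23062) = -39303 + 1/((-59 - 179)/(8 - 1*(-6)*(-3)) + 23062) = -39303 + 1/(-238/(8 + 6*(-3)) + 23062) = -39303 + 1/(-238/(8 - 18) + 23062) = -39303 + 1/(-238/(-10) + 23062) = -39303 + 1/(-⅒*(-238) + 23062) = -39303 + 1/(119/5 + 23062) = -39303 + 1/(115429/5) = -39303 + 5/115429 = -4536705982/115429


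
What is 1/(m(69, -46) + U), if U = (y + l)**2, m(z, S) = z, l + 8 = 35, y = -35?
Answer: 1/133 ≈ 0.0075188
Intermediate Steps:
l = 27 (l = -8 + 35 = 27)
U = 64 (U = (-35 + 27)**2 = (-8)**2 = 64)
1/(m(69, -46) + U) = 1/(69 + 64) = 1/133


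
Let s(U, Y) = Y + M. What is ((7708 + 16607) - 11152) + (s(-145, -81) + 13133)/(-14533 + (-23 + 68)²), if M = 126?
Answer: 82314813/6254 ≈ 13162.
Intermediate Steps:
s(U, Y) = 126 + Y (s(U, Y) = Y + 126 = 126 + Y)
((7708 + 16607) - 11152) + (s(-145, -81) + 13133)/(-14533 + (-23 + 68)²) = ((7708 + 16607) - 11152) + ((126 - 81) + 13133)/(-14533 + (-23 + 68)²) = (24315 - 11152) + (45 + 13133)/(-14533 + 45²) = 13163 + 13178/(-14533 + 2025) = 13163 + 13178/(-12508) = 13163 + 13178*(-1/12508) = 13163 - 6589/6254 = 82314813/6254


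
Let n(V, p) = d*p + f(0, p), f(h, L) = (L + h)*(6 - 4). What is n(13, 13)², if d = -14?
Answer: 24336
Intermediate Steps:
f(h, L) = 2*L + 2*h (f(h, L) = (L + h)*2 = 2*L + 2*h)
n(V, p) = -12*p (n(V, p) = -14*p + (2*p + 2*0) = -14*p + (2*p + 0) = -14*p + 2*p = -12*p)
n(13, 13)² = (-12*13)² = (-156)² = 24336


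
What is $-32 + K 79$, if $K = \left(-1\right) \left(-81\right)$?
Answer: $6367$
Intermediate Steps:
$K = 81$
$-32 + K 79 = -32 + 81 \cdot 79 = -32 + 6399 = 6367$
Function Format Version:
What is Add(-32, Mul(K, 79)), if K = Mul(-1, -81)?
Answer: 6367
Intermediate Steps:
K = 81
Add(-32, Mul(K, 79)) = Add(-32, Mul(81, 79)) = Add(-32, 6399) = 6367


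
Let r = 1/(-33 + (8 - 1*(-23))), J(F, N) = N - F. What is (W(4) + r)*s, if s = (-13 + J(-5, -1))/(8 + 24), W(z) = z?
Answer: -63/64 ≈ -0.98438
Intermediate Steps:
s = -9/32 (s = (-13 + (-1 - 1*(-5)))/(8 + 24) = (-13 + (-1 + 5))/32 = (-13 + 4)*(1/32) = -9*1/32 = -9/32 ≈ -0.28125)
r = -½ (r = 1/(-33 + (8 + 23)) = 1/(-33 + 31) = 1/(-2) = -½ ≈ -0.50000)
(W(4) + r)*s = (4 - ½)*(-9/32) = (7/2)*(-9/32) = -63/64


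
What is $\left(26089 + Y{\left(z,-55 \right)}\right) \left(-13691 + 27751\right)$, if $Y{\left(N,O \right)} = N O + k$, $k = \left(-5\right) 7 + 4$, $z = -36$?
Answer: $394214280$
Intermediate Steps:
$k = -31$ ($k = -35 + 4 = -31$)
$Y{\left(N,O \right)} = -31 + N O$ ($Y{\left(N,O \right)} = N O - 31 = -31 + N O$)
$\left(26089 + Y{\left(z,-55 \right)}\right) \left(-13691 + 27751\right) = \left(26089 - -1949\right) \left(-13691 + 27751\right) = \left(26089 + \left(-31 + 1980\right)\right) 14060 = \left(26089 + 1949\right) 14060 = 28038 \cdot 14060 = 394214280$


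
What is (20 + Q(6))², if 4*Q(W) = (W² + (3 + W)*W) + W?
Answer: 1936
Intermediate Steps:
Q(W) = W/4 + W²/4 + W*(3 + W)/4 (Q(W) = ((W² + (3 + W)*W) + W)/4 = ((W² + W*(3 + W)) + W)/4 = (W + W² + W*(3 + W))/4 = W/4 + W²/4 + W*(3 + W)/4)
(20 + Q(6))² = (20 + (½)*6*(2 + 6))² = (20 + (½)*6*8)² = (20 + 24)² = 44² = 1936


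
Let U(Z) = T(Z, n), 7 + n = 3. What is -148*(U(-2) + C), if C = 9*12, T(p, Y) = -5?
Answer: -15244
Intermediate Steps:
n = -4 (n = -7 + 3 = -4)
U(Z) = -5
C = 108
-148*(U(-2) + C) = -148*(-5 + 108) = -148*103 = -15244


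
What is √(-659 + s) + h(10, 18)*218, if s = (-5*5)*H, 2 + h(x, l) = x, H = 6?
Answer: 1744 + I*√809 ≈ 1744.0 + 28.443*I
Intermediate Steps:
h(x, l) = -2 + x
s = -150 (s = -5*5*6 = -25*6 = -150)
√(-659 + s) + h(10, 18)*218 = √(-659 - 150) + (-2 + 10)*218 = √(-809) + 8*218 = I*√809 + 1744 = 1744 + I*√809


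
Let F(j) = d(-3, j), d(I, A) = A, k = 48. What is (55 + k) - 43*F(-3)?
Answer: 232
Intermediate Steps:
F(j) = j
(55 + k) - 43*F(-3) = (55 + 48) - 43*(-3) = 103 + 129 = 232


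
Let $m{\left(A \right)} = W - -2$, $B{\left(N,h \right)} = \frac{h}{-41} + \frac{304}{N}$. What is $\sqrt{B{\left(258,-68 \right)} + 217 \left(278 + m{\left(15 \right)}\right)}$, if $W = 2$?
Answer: $\frac{\sqrt{1711891000230}}{5289} \approx 247.38$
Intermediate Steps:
$B{\left(N,h \right)} = \frac{304}{N} - \frac{h}{41}$ ($B{\left(N,h \right)} = h \left(- \frac{1}{41}\right) + \frac{304}{N} = - \frac{h}{41} + \frac{304}{N} = \frac{304}{N} - \frac{h}{41}$)
$m{\left(A \right)} = 4$ ($m{\left(A \right)} = 2 - -2 = 2 + 2 = 4$)
$\sqrt{B{\left(258,-68 \right)} + 217 \left(278 + m{\left(15 \right)}\right)} = \sqrt{\left(\frac{304}{258} - - \frac{68}{41}\right) + 217 \left(278 + 4\right)} = \sqrt{\left(304 \cdot \frac{1}{258} + \frac{68}{41}\right) + 217 \cdot 282} = \sqrt{\left(\frac{152}{129} + \frac{68}{41}\right) + 61194} = \sqrt{\frac{15004}{5289} + 61194} = \sqrt{\frac{323670070}{5289}} = \frac{\sqrt{1711891000230}}{5289}$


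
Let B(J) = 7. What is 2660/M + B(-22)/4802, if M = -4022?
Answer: -910369/1379546 ≈ -0.65990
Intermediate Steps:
2660/M + B(-22)/4802 = 2660/(-4022) + 7/4802 = 2660*(-1/4022) + 7*(1/4802) = -1330/2011 + 1/686 = -910369/1379546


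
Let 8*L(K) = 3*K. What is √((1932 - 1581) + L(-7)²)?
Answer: 3*√2545/8 ≈ 18.918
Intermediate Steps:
L(K) = 3*K/8 (L(K) = (3*K)/8 = 3*K/8)
√((1932 - 1581) + L(-7)²) = √((1932 - 1581) + ((3/8)*(-7))²) = √(351 + (-21/8)²) = √(351 + 441/64) = √(22905/64) = 3*√2545/8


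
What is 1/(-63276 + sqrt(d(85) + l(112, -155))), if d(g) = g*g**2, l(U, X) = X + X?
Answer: -21092/1334412787 - sqrt(613815)/4003238361 ≈ -1.6002e-5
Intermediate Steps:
l(U, X) = 2*X
d(g) = g**3
1/(-63276 + sqrt(d(85) + l(112, -155))) = 1/(-63276 + sqrt(85**3 + 2*(-155))) = 1/(-63276 + sqrt(614125 - 310)) = 1/(-63276 + sqrt(613815))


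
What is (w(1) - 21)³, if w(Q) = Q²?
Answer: -8000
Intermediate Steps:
(w(1) - 21)³ = (1² - 21)³ = (1 - 21)³ = (-20)³ = -8000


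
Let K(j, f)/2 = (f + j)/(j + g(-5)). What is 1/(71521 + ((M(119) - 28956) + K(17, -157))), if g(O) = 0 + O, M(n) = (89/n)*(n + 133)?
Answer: 51/2179237 ≈ 2.3403e-5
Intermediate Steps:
M(n) = 89*(133 + n)/n (M(n) = (89/n)*(133 + n) = 89*(133 + n)/n)
g(O) = O
K(j, f) = 2*(f + j)/(-5 + j) (K(j, f) = 2*((f + j)/(j - 5)) = 2*((f + j)/(-5 + j)) = 2*(f + j)/(-5 + j))
1/(71521 + ((M(119) - 28956) + K(17, -157))) = 1/(71521 + (((89 + 11837/119) - 28956) + 2*(-157 + 17)/(-5 + 17))) = 1/(71521 + (((89 + 11837*(1/119)) - 28956) + 2*(-140)/12)) = 1/(71521 + (((89 + 1691/17) - 28956) + 2*(1/12)*(-140))) = 1/(71521 + ((3204/17 - 28956) - 70/3)) = 1/(71521 + (-489048/17 - 70/3)) = 1/(71521 - 1468334/51) = 1/(2179237/51) = 51/2179237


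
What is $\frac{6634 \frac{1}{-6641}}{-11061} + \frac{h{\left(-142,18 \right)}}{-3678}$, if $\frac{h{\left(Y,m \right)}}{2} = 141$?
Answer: $- \frac{3448370105}{45028589913} \approx -0.076582$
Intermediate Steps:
$h{\left(Y,m \right)} = 282$ ($h{\left(Y,m \right)} = 2 \cdot 141 = 282$)
$\frac{6634 \frac{1}{-6641}}{-11061} + \frac{h{\left(-142,18 \right)}}{-3678} = \frac{6634 \frac{1}{-6641}}{-11061} + \frac{282}{-3678} = 6634 \left(- \frac{1}{6641}\right) \left(- \frac{1}{11061}\right) + 282 \left(- \frac{1}{3678}\right) = \left(- \frac{6634}{6641}\right) \left(- \frac{1}{11061}\right) - \frac{47}{613} = \frac{6634}{73456101} - \frac{47}{613} = - \frac{3448370105}{45028589913}$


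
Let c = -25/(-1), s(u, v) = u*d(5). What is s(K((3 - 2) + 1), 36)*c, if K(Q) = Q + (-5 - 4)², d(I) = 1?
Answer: 2075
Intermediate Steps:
K(Q) = 81 + Q (K(Q) = Q + (-9)² = Q + 81 = 81 + Q)
s(u, v) = u (s(u, v) = u*1 = u)
c = 25 (c = -25*(-1) = 25)
s(K((3 - 2) + 1), 36)*c = (81 + ((3 - 2) + 1))*25 = (81 + (1 + 1))*25 = (81 + 2)*25 = 83*25 = 2075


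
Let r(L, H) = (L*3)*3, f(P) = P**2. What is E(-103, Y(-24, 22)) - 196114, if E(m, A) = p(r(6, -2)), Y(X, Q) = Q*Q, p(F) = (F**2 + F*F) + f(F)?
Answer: -187366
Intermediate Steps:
r(L, H) = 9*L (r(L, H) = (3*L)*3 = 9*L)
p(F) = 3*F**2 (p(F) = (F**2 + F*F) + F**2 = (F**2 + F**2) + F**2 = 2*F**2 + F**2 = 3*F**2)
Y(X, Q) = Q**2
E(m, A) = 8748 (E(m, A) = 3*(9*6)**2 = 3*54**2 = 3*2916 = 8748)
E(-103, Y(-24, 22)) - 196114 = 8748 - 196114 = -187366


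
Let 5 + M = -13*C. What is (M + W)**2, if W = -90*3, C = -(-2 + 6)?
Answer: 49729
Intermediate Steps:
C = -4 (C = -1*4 = -4)
W = -270
M = 47 (M = -5 - 13*(-4) = -5 + 52 = 47)
(M + W)**2 = (47 - 270)**2 = (-223)**2 = 49729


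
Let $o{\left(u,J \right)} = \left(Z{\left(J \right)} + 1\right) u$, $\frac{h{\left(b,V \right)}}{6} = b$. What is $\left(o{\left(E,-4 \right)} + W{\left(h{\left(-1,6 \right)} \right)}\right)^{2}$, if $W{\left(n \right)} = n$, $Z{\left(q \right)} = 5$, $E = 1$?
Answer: $0$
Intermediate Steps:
$h{\left(b,V \right)} = 6 b$
$o{\left(u,J \right)} = 6 u$ ($o{\left(u,J \right)} = \left(5 + 1\right) u = 6 u$)
$\left(o{\left(E,-4 \right)} + W{\left(h{\left(-1,6 \right)} \right)}\right)^{2} = \left(6 \cdot 1 + 6 \left(-1\right)\right)^{2} = \left(6 - 6\right)^{2} = 0^{2} = 0$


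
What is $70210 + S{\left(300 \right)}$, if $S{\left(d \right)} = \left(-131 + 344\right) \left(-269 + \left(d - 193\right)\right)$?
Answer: $35704$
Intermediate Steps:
$S{\left(d \right)} = -98406 + 213 d$ ($S{\left(d \right)} = 213 \left(-269 + \left(-193 + d\right)\right) = 213 \left(-462 + d\right) = -98406 + 213 d$)
$70210 + S{\left(300 \right)} = 70210 + \left(-98406 + 213 \cdot 300\right) = 70210 + \left(-98406 + 63900\right) = 70210 - 34506 = 35704$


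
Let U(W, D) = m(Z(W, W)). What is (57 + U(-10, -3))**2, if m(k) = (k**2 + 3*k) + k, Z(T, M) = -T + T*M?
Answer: 158684409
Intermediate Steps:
Z(T, M) = -T + M*T
m(k) = k**2 + 4*k
U(W, D) = W*(-1 + W)*(4 + W*(-1 + W)) (U(W, D) = (W*(-1 + W))*(4 + W*(-1 + W)) = W*(-1 + W)*(4 + W*(-1 + W)))
(57 + U(-10, -3))**2 = (57 - 10*(-1 - 10)*(4 - 10*(-1 - 10)))**2 = (57 - 10*(-11)*(4 - 10*(-11)))**2 = (57 - 10*(-11)*(4 + 110))**2 = (57 - 10*(-11)*114)**2 = (57 + 12540)**2 = 12597**2 = 158684409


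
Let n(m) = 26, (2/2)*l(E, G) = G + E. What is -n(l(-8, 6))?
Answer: -26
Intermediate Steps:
l(E, G) = E + G (l(E, G) = G + E = E + G)
-n(l(-8, 6)) = -1*26 = -26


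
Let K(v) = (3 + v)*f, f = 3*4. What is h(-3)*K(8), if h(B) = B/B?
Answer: 132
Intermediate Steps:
h(B) = 1
f = 12
K(v) = 36 + 12*v (K(v) = (3 + v)*12 = 36 + 12*v)
h(-3)*K(8) = 1*(36 + 12*8) = 1*(36 + 96) = 1*132 = 132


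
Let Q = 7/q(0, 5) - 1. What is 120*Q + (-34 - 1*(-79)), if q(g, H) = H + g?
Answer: 93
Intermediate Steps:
Q = ⅖ (Q = 7/(5 + 0) - 1 = 7/5 - 1 = ⅖ ≈ 0.40000)
120*Q + (-34 - 1*(-79)) = 120*(⅖) + (-34 - 1*(-79)) = 48 + (-34 + 79) = 48 + 45 = 93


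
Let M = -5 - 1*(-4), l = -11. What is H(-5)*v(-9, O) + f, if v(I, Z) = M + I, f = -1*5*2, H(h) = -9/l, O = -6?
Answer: -200/11 ≈ -18.182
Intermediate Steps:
M = -1 (M = -5 + 4 = -1)
H(h) = 9/11 (H(h) = -9/(-11) = -9*(-1/11) = 9/11)
f = -10 (f = -5*2 = -10)
v(I, Z) = -1 + I
H(-5)*v(-9, O) + f = 9*(-1 - 9)/11 - 10 = (9/11)*(-10) - 10 = -90/11 - 10 = -200/11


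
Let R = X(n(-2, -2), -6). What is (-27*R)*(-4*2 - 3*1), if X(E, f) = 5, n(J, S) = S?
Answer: 1485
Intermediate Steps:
R = 5
(-27*R)*(-4*2 - 3*1) = (-27*5)*(-4*2 - 3*1) = -135*(-8 - 3) = -135*(-11) = 1485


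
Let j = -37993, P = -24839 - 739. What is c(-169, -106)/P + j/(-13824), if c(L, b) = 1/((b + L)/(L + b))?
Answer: 53987285/19643904 ≈ 2.7483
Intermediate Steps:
P = -25578
c(L, b) = 1 (c(L, b) = 1/((L + b)/(L + b)) = 1/1 = 1)
c(-169, -106)/P + j/(-13824) = 1/(-25578) - 37993/(-13824) = 1*(-1/25578) - 37993*(-1/13824) = -1/25578 + 37993/13824 = 53987285/19643904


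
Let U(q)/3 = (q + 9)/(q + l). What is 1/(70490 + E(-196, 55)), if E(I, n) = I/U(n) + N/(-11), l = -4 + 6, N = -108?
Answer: 176/12397727 ≈ 1.4196e-5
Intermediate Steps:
l = 2
U(q) = 3*(9 + q)/(2 + q) (U(q) = 3*((q + 9)/(q + 2)) = 3*((9 + q)/(2 + q)) = 3*(9 + q)/(2 + q))
E(I, n) = 108/11 + I*(2 + n)/(3*(9 + n)) (E(I, n) = I/((3*(9 + n)/(2 + n))) - 108/(-11) = I*((2 + n)/(3*(9 + n))) - 108*(-1/11) = I*(2 + n)/(3*(9 + n)) + 108/11 = 108/11 + I*(2 + n)/(3*(9 + n)))
1/(70490 + E(-196, 55)) = 1/(70490 + (2916 + 324*55 + 11*(-196)*(2 + 55))/(33*(9 + 55))) = 1/(70490 + (1/33)*(2916 + 17820 + 11*(-196)*57)/64) = 1/(70490 + (1/33)*(1/64)*(2916 + 17820 - 122892)) = 1/(70490 + (1/33)*(1/64)*(-102156)) = 1/(70490 - 8513/176) = 1/(12397727/176) = 176/12397727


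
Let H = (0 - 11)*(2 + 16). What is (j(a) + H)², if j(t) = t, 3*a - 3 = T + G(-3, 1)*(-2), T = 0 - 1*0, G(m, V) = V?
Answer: 351649/9 ≈ 39072.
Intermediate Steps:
H = -198 (H = -11*18 = -198)
T = 0 (T = 0 + 0 = 0)
a = ⅓ (a = 1 + (0 + 1*(-2))/3 = 1 + (0 - 2)/3 = 1 + (⅓)*(-2) = 1 - ⅔ = ⅓ ≈ 0.33333)
(j(a) + H)² = (⅓ - 198)² = (-593/3)² = 351649/9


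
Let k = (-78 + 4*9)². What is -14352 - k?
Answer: -16116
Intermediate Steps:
k = 1764 (k = (-78 + 36)² = (-42)² = 1764)
-14352 - k = -14352 - 1*1764 = -14352 - 1764 = -16116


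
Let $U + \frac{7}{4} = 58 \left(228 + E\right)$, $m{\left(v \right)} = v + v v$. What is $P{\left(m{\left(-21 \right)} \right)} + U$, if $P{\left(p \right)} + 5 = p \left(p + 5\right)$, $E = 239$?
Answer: $\frac{822317}{4} \approx 2.0558 \cdot 10^{5}$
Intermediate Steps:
$m{\left(v \right)} = v + v^{2}$
$P{\left(p \right)} = -5 + p \left(5 + p\right)$ ($P{\left(p \right)} = -5 + p \left(p + 5\right) = -5 + p \left(5 + p\right)$)
$U = \frac{108337}{4}$ ($U = - \frac{7}{4} + 58 \left(228 + 239\right) = - \frac{7}{4} + 58 \cdot 467 = - \frac{7}{4} + 27086 = \frac{108337}{4} \approx 27084.0$)
$P{\left(m{\left(-21 \right)} \right)} + U = \left(-5 + \left(- 21 \left(1 - 21\right)\right)^{2} + 5 \left(- 21 \left(1 - 21\right)\right)\right) + \frac{108337}{4} = \left(-5 + \left(\left(-21\right) \left(-20\right)\right)^{2} + 5 \left(\left(-21\right) \left(-20\right)\right)\right) + \frac{108337}{4} = \left(-5 + 420^{2} + 5 \cdot 420\right) + \frac{108337}{4} = \left(-5 + 176400 + 2100\right) + \frac{108337}{4} = 178495 + \frac{108337}{4} = \frac{822317}{4}$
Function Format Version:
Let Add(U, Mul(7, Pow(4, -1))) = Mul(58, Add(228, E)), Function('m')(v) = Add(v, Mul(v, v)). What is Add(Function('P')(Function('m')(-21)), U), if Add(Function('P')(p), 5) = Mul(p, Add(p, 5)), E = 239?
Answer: Rational(822317, 4) ≈ 2.0558e+5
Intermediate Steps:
Function('m')(v) = Add(v, Pow(v, 2))
Function('P')(p) = Add(-5, Mul(p, Add(5, p))) (Function('P')(p) = Add(-5, Mul(p, Add(p, 5))) = Add(-5, Mul(p, Add(5, p))))
U = Rational(108337, 4) (U = Add(Rational(-7, 4), Mul(58, Add(228, 239))) = Add(Rational(-7, 4), Mul(58, 467)) = Add(Rational(-7, 4), 27086) = Rational(108337, 4) ≈ 27084.)
Add(Function('P')(Function('m')(-21)), U) = Add(Add(-5, Pow(Mul(-21, Add(1, -21)), 2), Mul(5, Mul(-21, Add(1, -21)))), Rational(108337, 4)) = Add(Add(-5, Pow(Mul(-21, -20), 2), Mul(5, Mul(-21, -20))), Rational(108337, 4)) = Add(Add(-5, Pow(420, 2), Mul(5, 420)), Rational(108337, 4)) = Add(Add(-5, 176400, 2100), Rational(108337, 4)) = Add(178495, Rational(108337, 4)) = Rational(822317, 4)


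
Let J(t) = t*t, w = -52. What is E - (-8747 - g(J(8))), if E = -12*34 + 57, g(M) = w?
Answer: 8344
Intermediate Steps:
J(t) = t²
g(M) = -52
E = -351 (E = -408 + 57 = -351)
E - (-8747 - g(J(8))) = -351 - (-8747 - 1*(-52)) = -351 - (-8747 + 52) = -351 - 1*(-8695) = -351 + 8695 = 8344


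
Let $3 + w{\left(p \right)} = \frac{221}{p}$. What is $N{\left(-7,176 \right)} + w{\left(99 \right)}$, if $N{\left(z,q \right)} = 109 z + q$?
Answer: $- \frac{58189}{99} \approx -587.77$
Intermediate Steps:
$N{\left(z,q \right)} = q + 109 z$
$w{\left(p \right)} = -3 + \frac{221}{p}$
$N{\left(-7,176 \right)} + w{\left(99 \right)} = \left(176 + 109 \left(-7\right)\right) - \left(3 - \frac{221}{99}\right) = \left(176 - 763\right) + \left(-3 + 221 \cdot \frac{1}{99}\right) = -587 + \left(-3 + \frac{221}{99}\right) = -587 - \frac{76}{99} = - \frac{58189}{99}$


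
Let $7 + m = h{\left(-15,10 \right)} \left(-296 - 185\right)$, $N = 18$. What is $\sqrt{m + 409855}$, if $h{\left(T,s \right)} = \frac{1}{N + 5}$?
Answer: $\frac{\sqrt{216798529}}{23} \approx 640.18$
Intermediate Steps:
$h{\left(T,s \right)} = \frac{1}{23}$ ($h{\left(T,s \right)} = \frac{1}{18 + 5} = \frac{1}{23}$)
$m = - \frac{642}{23}$ ($m = -7 + \frac{-296 - 185}{23} = -7 + \frac{1}{23} \left(-481\right) = -7 - \frac{481}{23} = - \frac{642}{23} \approx -27.913$)
$\sqrt{m + 409855} = \sqrt{- \frac{642}{23} + 409855} = \sqrt{\frac{9426023}{23}} = \frac{\sqrt{216798529}}{23}$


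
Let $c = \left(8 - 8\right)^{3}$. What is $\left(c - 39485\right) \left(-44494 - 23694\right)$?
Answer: $2692403180$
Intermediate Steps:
$c = 0$ ($c = 0^{3} = 0$)
$\left(c - 39485\right) \left(-44494 - 23694\right) = \left(0 - 39485\right) \left(-44494 - 23694\right) = \left(-39485\right) \left(-68188\right) = 2692403180$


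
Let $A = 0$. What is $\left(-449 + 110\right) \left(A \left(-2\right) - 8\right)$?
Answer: $2712$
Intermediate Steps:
$\left(-449 + 110\right) \left(A \left(-2\right) - 8\right) = \left(-449 + 110\right) \left(0 \left(-2\right) - 8\right) = - 339 \left(0 - 8\right) = \left(-339\right) \left(-8\right) = 2712$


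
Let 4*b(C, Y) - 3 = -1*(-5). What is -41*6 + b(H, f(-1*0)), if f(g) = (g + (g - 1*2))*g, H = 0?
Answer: -244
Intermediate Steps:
f(g) = g*(-2 + 2*g) (f(g) = (g + (g - 2))*g = (g + (-2 + g))*g = (-2 + 2*g)*g = g*(-2 + 2*g))
b(C, Y) = 2 (b(C, Y) = 3/4 + (-1*(-5))/4 = 3/4 + (1/4)*5 = 3/4 + 5/4 = 2)
-41*6 + b(H, f(-1*0)) = -41*6 + 2 = -246 + 2 = -244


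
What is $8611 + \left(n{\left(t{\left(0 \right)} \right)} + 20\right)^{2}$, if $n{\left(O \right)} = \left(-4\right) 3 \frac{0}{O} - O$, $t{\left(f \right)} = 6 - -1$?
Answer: $8780$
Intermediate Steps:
$t{\left(f \right)} = 7$ ($t{\left(f \right)} = 6 + 1 = 7$)
$n{\left(O \right)} = - O$ ($n{\left(O \right)} = \left(-12\right) 0 - O = 0 - O = - O$)
$8611 + \left(n{\left(t{\left(0 \right)} \right)} + 20\right)^{2} = 8611 + \left(\left(-1\right) 7 + 20\right)^{2} = 8611 + \left(-7 + 20\right)^{2} = 8611 + 13^{2} = 8611 + 169 = 8780$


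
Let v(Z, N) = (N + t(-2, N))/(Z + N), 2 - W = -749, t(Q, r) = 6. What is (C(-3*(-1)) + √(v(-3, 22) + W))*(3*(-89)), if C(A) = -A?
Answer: 801 - 7743*√323/19 ≈ -6523.1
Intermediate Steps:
W = 751 (W = 2 - 1*(-749) = 2 + 749 = 751)
v(Z, N) = (6 + N)/(N + Z) (v(Z, N) = (N + 6)/(Z + N) = (6 + N)/(N + Z))
(C(-3*(-1)) + √(v(-3, 22) + W))*(3*(-89)) = (-(-3)*(-1) + √((6 + 22)/(22 - 3) + 751))*(3*(-89)) = (-1*3 + √(28/19 + 751))*(-267) = (-3 + √((1/19)*28 + 751))*(-267) = (-3 + √(28/19 + 751))*(-267) = (-3 + √(14297/19))*(-267) = (-3 + 29*√323/19)*(-267) = 801 - 7743*√323/19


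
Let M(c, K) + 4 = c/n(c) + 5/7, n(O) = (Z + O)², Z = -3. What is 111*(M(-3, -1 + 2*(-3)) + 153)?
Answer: 465053/28 ≈ 16609.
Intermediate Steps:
n(O) = (-3 + O)²
M(c, K) = -23/7 + c/(-3 + c)² (M(c, K) = -4 + (c/((-3 + c)²) + 5/7) = -4 + (c/(-3 + c)² + 5*(⅐)) = -4 + (c/(-3 + c)² + 5/7) = -4 + (5/7 + c/(-3 + c)²) = -23/7 + c/(-3 + c)²)
111*(M(-3, -1 + 2*(-3)) + 153) = 111*((-23/7 - 3/(-3 - 3)²) + 153) = 111*((-23/7 - 3/(-6)²) + 153) = 111*((-23/7 - 3*1/36) + 153) = 111*((-23/7 - 1/12) + 153) = 111*(-283/84 + 153) = 111*(12569/84) = 465053/28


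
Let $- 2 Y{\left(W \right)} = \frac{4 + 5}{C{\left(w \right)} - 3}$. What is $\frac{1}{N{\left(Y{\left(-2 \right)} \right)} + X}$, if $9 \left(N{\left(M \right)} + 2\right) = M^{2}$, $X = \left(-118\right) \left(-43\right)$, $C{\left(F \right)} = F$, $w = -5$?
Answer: $\frac{256}{1298441} \approx 0.00019716$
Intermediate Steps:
$Y{\left(W \right)} = \frac{9}{16}$ ($Y{\left(W \right)} = - \frac{\left(4 + 5\right) \frac{1}{-5 - 3}}{2} = - \frac{9 \frac{1}{-8}}{2} = - \frac{9 \left(- \frac{1}{8}\right)}{2} = \left(- \frac{1}{2}\right) \left(- \frac{9}{8}\right) = \frac{9}{16}$)
$X = 5074$
$N{\left(M \right)} = -2 + \frac{M^{2}}{9}$
$\frac{1}{N{\left(Y{\left(-2 \right)} \right)} + X} = \frac{1}{\left(-2 + \frac{\left(\frac{9}{16}\right)^{2}}{9}\right) + 5074} = \frac{1}{\left(-2 + \frac{1}{9} \cdot \frac{81}{256}\right) + 5074} = \frac{1}{\left(-2 + \frac{9}{256}\right) + 5074} = \frac{1}{- \frac{503}{256} + 5074} = \frac{1}{\frac{1298441}{256}} = \frac{256}{1298441}$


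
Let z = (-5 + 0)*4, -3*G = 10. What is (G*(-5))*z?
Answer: -1000/3 ≈ -333.33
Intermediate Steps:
G = -10/3 (G = -⅓*10 = -10/3 ≈ -3.3333)
z = -20 (z = -5*4 = -20)
(G*(-5))*z = -10/3*(-5)*(-20) = (50/3)*(-20) = -1000/3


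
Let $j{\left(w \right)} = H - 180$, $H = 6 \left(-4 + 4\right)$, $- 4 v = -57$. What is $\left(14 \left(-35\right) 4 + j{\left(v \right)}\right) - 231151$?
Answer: $-233291$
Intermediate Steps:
$v = \frac{57}{4}$ ($v = \left(- \frac{1}{4}\right) \left(-57\right) = \frac{57}{4} \approx 14.25$)
$H = 0$ ($H = 6 \cdot 0 = 0$)
$j{\left(w \right)} = -180$ ($j{\left(w \right)} = 0 - 180 = -180$)
$\left(14 \left(-35\right) 4 + j{\left(v \right)}\right) - 231151 = \left(14 \left(-35\right) 4 - 180\right) - 231151 = \left(\left(-490\right) 4 - 180\right) - 231151 = \left(-1960 - 180\right) - 231151 = -2140 - 231151 = -233291$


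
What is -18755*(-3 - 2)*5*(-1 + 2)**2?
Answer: 468875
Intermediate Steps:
-18755*(-3 - 2)*5*(-1 + 2)**2 = -18755*(-5*5)*1**2 = -(-468875) = -18755*(-25) = 468875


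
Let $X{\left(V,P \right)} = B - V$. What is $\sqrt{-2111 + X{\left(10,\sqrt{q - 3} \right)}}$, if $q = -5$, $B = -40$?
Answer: $i \sqrt{2161} \approx 46.487 i$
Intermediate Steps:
$X{\left(V,P \right)} = -40 - V$
$\sqrt{-2111 + X{\left(10,\sqrt{q - 3} \right)}} = \sqrt{-2111 - 50} = \sqrt{-2161} = i \sqrt{2161}$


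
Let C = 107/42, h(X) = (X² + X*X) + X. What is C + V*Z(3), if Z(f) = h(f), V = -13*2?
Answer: -22825/42 ≈ -543.45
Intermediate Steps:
h(X) = X + 2*X² (h(X) = (X² + X²) + X = 2*X² + X = X + 2*X²)
C = 107/42 (C = 107*(1/42) = 107/42 ≈ 2.5476)
V = -26
Z(f) = f*(1 + 2*f)
C + V*Z(3) = 107/42 - 78*(1 + 2*3) = 107/42 - 78*(1 + 6) = 107/42 - 78*7 = 107/42 - 26*21 = 107/42 - 546 = -22825/42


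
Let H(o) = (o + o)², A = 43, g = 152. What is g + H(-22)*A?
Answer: 83400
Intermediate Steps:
H(o) = 4*o² (H(o) = (2*o)² = 4*o²)
g + H(-22)*A = 152 + (4*(-22)²)*43 = 152 + (4*484)*43 = 152 + 1936*43 = 152 + 83248 = 83400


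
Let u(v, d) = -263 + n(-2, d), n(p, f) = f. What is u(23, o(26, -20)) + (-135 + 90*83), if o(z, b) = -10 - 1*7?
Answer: 7055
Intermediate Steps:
o(z, b) = -17 (o(z, b) = -10 - 7 = -17)
u(v, d) = -263 + d
u(23, o(26, -20)) + (-135 + 90*83) = (-263 - 17) + (-135 + 90*83) = -280 + (-135 + 7470) = -280 + 7335 = 7055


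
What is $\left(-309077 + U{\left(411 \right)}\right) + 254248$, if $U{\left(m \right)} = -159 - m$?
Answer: $-55399$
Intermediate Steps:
$\left(-309077 + U{\left(411 \right)}\right) + 254248 = \left(-309077 - 570\right) + 254248 = -309647 + 254248 = -55399$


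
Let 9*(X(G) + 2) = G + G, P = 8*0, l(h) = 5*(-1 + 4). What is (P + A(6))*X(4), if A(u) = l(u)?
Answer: -50/3 ≈ -16.667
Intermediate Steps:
l(h) = 15 (l(h) = 5*3 = 15)
A(u) = 15
P = 0
X(G) = -2 + 2*G/9 (X(G) = -2 + (G + G)/9 = -2 + (2*G)/9 = -2 + 2*G/9)
(P + A(6))*X(4) = (0 + 15)*(-2 + (2/9)*4) = 15*(-2 + 8/9) = 15*(-10/9) = -50/3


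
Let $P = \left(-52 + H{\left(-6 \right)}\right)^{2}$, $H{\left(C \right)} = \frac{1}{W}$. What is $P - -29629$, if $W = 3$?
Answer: $\frac{290686}{9} \approx 32298.0$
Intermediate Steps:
$H{\left(C \right)} = \frac{1}{3}$
$P = \frac{24025}{9}$ ($P = \left(-52 + \frac{1}{3}\right)^{2} = \left(- \frac{155}{3}\right)^{2} = \frac{24025}{9} \approx 2669.4$)
$P - -29629 = \frac{24025}{9} - -29629 = \frac{24025}{9} + 29629 = \frac{290686}{9}$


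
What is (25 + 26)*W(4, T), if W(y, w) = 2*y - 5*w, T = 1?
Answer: 153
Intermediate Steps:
W(y, w) = -5*w + 2*y
(25 + 26)*W(4, T) = (25 + 26)*(-5*1 + 2*4) = 51*(-5 + 8) = 51*3 = 153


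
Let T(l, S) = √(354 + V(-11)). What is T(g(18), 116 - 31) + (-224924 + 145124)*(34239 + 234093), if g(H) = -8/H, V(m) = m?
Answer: -21412893600 + 7*√7 ≈ -2.1413e+10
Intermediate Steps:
T(l, S) = 7*√7 (T(l, S) = √(354 - 11) = √343 = 7*√7)
T(g(18), 116 - 31) + (-224924 + 145124)*(34239 + 234093) = 7*√7 + (-224924 + 145124)*(34239 + 234093) = 7*√7 - 79800*268332 = 7*√7 - 21412893600 = -21412893600 + 7*√7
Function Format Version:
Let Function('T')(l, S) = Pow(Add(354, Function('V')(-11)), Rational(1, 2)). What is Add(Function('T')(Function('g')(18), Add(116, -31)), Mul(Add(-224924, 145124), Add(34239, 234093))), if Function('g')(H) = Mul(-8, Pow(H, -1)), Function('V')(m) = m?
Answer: Add(-21412893600, Mul(7, Pow(7, Rational(1, 2)))) ≈ -2.1413e+10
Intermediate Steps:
Function('T')(l, S) = Mul(7, Pow(7, Rational(1, 2))) (Function('T')(l, S) = Pow(Add(354, -11), Rational(1, 2)) = Pow(343, Rational(1, 2)) = Mul(7, Pow(7, Rational(1, 2))))
Add(Function('T')(Function('g')(18), Add(116, -31)), Mul(Add(-224924, 145124), Add(34239, 234093))) = Add(Mul(7, Pow(7, Rational(1, 2))), Mul(Add(-224924, 145124), Add(34239, 234093))) = Add(Mul(7, Pow(7, Rational(1, 2))), Mul(-79800, 268332)) = Add(Mul(7, Pow(7, Rational(1, 2))), -21412893600) = Add(-21412893600, Mul(7, Pow(7, Rational(1, 2))))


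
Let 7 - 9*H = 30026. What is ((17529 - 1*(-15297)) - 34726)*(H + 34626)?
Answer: -535068500/9 ≈ -5.9452e+7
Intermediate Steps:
H = -30019/9 (H = 7/9 - ⅑*30026 = 7/9 - 30026/9 = -30019/9 ≈ -3335.4)
((17529 - 1*(-15297)) - 34726)*(H + 34626) = ((17529 - 1*(-15297)) - 34726)*(-30019/9 + 34626) = ((17529 + 15297) - 34726)*(281615/9) = (32826 - 34726)*(281615/9) = -1900*281615/9 = -535068500/9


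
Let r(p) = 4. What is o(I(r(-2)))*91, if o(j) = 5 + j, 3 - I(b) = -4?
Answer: 1092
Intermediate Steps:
I(b) = 7 (I(b) = 3 - 1*(-4) = 3 + 4 = 7)
o(I(r(-2)))*91 = (5 + 7)*91 = 12*91 = 1092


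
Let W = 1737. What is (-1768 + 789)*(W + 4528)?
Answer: -6133435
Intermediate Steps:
(-1768 + 789)*(W + 4528) = (-1768 + 789)*(1737 + 4528) = -979*6265 = -6133435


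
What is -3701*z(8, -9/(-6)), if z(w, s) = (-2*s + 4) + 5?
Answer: -22206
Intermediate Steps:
z(w, s) = 9 - 2*s (z(w, s) = (4 - 2*s) + 5 = 9 - 2*s)
-3701*z(8, -9/(-6)) = -3701*(9 - (-18)/(-6)) = -3701*(9 - (-18)*(-1)/6) = -3701*(9 - 2*3/2) = -3701*(9 - 3) = -3701*6 = -22206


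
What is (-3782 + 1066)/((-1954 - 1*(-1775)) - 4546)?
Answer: 388/675 ≈ 0.57481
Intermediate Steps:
(-3782 + 1066)/((-1954 - 1*(-1775)) - 4546) = -2716/((-1954 + 1775) - 4546) = -2716/(-179 - 4546) = -2716/(-4725) = -2716*(-1/4725) = 388/675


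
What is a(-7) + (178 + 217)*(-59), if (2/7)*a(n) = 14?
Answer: -23256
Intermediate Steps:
a(n) = 49 (a(n) = (7/2)*14 = 49)
a(-7) + (178 + 217)*(-59) = 49 + (178 + 217)*(-59) = 49 + 395*(-59) = 49 - 23305 = -23256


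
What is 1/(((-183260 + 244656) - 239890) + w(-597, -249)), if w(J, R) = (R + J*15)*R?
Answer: 1/2113302 ≈ 4.7319e-7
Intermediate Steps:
w(J, R) = R*(R + 15*J) (w(J, R) = (R + 15*J)*R = R*(R + 15*J))
1/(((-183260 + 244656) - 239890) + w(-597, -249)) = 1/(((-183260 + 244656) - 239890) - 249*(-249 + 15*(-597))) = 1/((61396 - 239890) - 249*(-249 - 8955)) = 1/(-178494 - 249*(-9204)) = 1/(-178494 + 2291796) = 1/2113302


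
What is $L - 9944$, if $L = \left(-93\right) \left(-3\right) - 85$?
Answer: $-9750$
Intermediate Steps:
$L = 194$ ($L = 279 - 85 = 194$)
$L - 9944 = 194 - 9944 = -9750$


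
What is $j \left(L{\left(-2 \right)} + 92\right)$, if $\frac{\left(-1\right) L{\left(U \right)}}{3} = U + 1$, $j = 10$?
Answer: $950$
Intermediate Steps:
$L{\left(U \right)} = -3 - 3 U$ ($L{\left(U \right)} = - 3 \left(U + 1\right) = - 3 \left(1 + U\right) = -3 - 3 U$)
$j \left(L{\left(-2 \right)} + 92\right) = 10 \left(\left(-3 - -6\right) + 92\right) = 10 \left(\left(-3 + 6\right) + 92\right) = 10 \left(3 + 92\right) = 10 \cdot 95 = 950$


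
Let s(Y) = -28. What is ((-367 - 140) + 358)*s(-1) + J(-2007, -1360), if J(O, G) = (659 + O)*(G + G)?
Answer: 3670732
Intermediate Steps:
J(O, G) = 2*G*(659 + O) (J(O, G) = (659 + O)*(2*G) = 2*G*(659 + O))
((-367 - 140) + 358)*s(-1) + J(-2007, -1360) = ((-367 - 140) + 358)*(-28) + 2*(-1360)*(659 - 2007) = (-507 + 358)*(-28) + 2*(-1360)*(-1348) = -149*(-28) + 3666560 = 4172 + 3666560 = 3670732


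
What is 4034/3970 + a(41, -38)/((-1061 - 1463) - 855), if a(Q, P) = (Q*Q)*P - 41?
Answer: 133694658/6707315 ≈ 19.933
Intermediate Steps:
a(Q, P) = -41 + P*Q² (a(Q, P) = Q²*P - 41 = P*Q² - 41 = -41 + P*Q²)
4034/3970 + a(41, -38)/((-1061 - 1463) - 855) = 4034/3970 + (-41 - 38*41²)/((-1061 - 1463) - 855) = 4034*(1/3970) + (-41 - 38*1681)/(-2524 - 855) = 2017/1985 + (-41 - 63878)/(-3379) = 2017/1985 - 63919*(-1/3379) = 2017/1985 + 63919/3379 = 133694658/6707315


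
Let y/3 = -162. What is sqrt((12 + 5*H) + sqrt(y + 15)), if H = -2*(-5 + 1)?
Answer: sqrt(52 + I*sqrt(471)) ≈ 7.3603 + 1.4743*I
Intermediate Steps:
y = -486 (y = 3*(-162) = -486)
H = 8 (H = -2*(-4) = 8)
sqrt((12 + 5*H) + sqrt(y + 15)) = sqrt((12 + 5*8) + sqrt(-486 + 15)) = sqrt((12 + 40) + sqrt(-471)) = sqrt(52 + I*sqrt(471))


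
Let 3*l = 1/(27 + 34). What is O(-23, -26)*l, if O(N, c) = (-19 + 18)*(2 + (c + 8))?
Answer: 16/183 ≈ 0.087432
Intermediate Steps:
l = 1/183 (l = 1/(3*(27 + 34)) = (⅓)/61 = (⅓)*(1/61) = 1/183 ≈ 0.0054645)
O(N, c) = -10 - c (O(N, c) = -(2 + (8 + c)) = -(10 + c) = -10 - c)
O(-23, -26)*l = (-10 - 1*(-26))*(1/183) = (-10 + 26)*(1/183) = 16*(1/183) = 16/183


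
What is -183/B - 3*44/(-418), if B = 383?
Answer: -1179/7277 ≈ -0.16202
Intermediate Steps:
-183/B - 3*44/(-418) = -183/383 - 3*44/(-418) = -183*1/383 - 132*(-1/418) = -183/383 + 6/19 = -1179/7277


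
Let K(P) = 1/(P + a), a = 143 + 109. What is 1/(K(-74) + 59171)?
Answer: 178/10532439 ≈ 1.6900e-5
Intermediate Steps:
a = 252
K(P) = 1/(252 + P) (K(P) = 1/(P + 252) = 1/(252 + P))
1/(K(-74) + 59171) = 1/(1/(252 - 74) + 59171) = 1/(1/178 + 59171) = 1/(10532439/178) = 178/10532439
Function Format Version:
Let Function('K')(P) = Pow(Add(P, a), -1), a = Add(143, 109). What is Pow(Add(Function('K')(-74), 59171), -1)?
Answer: Rational(178, 10532439) ≈ 1.6900e-5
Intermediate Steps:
a = 252
Function('K')(P) = Pow(Add(252, P), -1) (Function('K')(P) = Pow(Add(P, 252), -1) = Pow(Add(252, P), -1))
Pow(Add(Function('K')(-74), 59171), -1) = Pow(Add(Pow(Add(252, -74), -1), 59171), -1) = Pow(Add(Pow(178, -1), 59171), -1) = Pow(Add(Rational(1, 178), 59171), -1) = Pow(Rational(10532439, 178), -1) = Rational(178, 10532439)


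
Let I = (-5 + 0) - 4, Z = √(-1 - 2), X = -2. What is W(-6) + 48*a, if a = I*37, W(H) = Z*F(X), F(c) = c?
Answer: -15984 - 2*I*√3 ≈ -15984.0 - 3.4641*I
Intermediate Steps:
Z = I*√3 (Z = √(-3) = I*√3 ≈ 1.732*I)
I = -9 (I = -5 - 4 = -9)
W(H) = -2*I*√3 (W(H) = (I*√3)*(-2) = -2*I*√3)
a = -333 (a = -9*37 = -333)
W(-6) + 48*a = -2*I*√3 + 48*(-333) = -2*I*√3 - 15984 = -15984 - 2*I*√3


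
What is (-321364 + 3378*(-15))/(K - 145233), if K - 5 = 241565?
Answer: -372034/96337 ≈ -3.8618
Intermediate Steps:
K = 241570 (K = 5 + 241565 = 241570)
(-321364 + 3378*(-15))/(K - 145233) = (-321364 + 3378*(-15))/(241570 - 145233) = (-321364 - 50670)/96337 = -372034*1/96337 = -372034/96337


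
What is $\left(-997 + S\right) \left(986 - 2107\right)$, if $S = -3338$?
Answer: $4859535$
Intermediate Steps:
$\left(-997 + S\right) \left(986 - 2107\right) = \left(-997 - 3338\right) \left(986 - 2107\right) = \left(-4335\right) \left(-1121\right) = 4859535$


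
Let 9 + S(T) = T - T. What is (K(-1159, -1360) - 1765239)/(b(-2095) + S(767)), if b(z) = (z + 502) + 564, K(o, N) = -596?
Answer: 1765835/1038 ≈ 1701.2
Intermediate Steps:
b(z) = 1066 + z (b(z) = (502 + z) + 564 = 1066 + z)
S(T) = -9 (S(T) = -9 + (T - T) = -9 + 0 = -9)
(K(-1159, -1360) - 1765239)/(b(-2095) + S(767)) = (-596 - 1765239)/((1066 - 2095) - 9) = -1765835/(-1029 - 9) = -1765835/(-1038) = -1765835*(-1/1038) = 1765835/1038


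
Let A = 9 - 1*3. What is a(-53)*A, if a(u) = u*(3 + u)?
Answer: 15900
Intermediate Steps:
A = 6 (A = 9 - 3 = 6)
a(-53)*A = -53*(3 - 53)*6 = -53*(-50)*6 = 2650*6 = 15900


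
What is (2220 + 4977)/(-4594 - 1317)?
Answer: -7197/5911 ≈ -1.2176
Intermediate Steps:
(2220 + 4977)/(-4594 - 1317) = 7197/(-5911) = 7197*(-1/5911) = -7197/5911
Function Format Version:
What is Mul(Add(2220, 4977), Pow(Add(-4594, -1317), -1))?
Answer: Rational(-7197, 5911) ≈ -1.2176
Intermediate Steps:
Mul(Add(2220, 4977), Pow(Add(-4594, -1317), -1)) = Mul(7197, Pow(-5911, -1)) = Mul(7197, Rational(-1, 5911)) = Rational(-7197, 5911)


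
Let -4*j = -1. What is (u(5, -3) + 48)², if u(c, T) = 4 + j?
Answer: 43681/16 ≈ 2730.1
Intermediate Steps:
j = ¼ (j = -¼*(-1) = ¼ ≈ 0.25000)
u(c, T) = 17/4 (u(c, T) = 4 + ¼ = 17/4)
(u(5, -3) + 48)² = (17/4 + 48)² = (209/4)² = 43681/16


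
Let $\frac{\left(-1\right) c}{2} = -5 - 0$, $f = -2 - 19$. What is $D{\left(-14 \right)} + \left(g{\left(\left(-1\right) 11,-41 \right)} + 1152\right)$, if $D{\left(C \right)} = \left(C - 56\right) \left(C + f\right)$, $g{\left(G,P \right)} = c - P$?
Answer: $3653$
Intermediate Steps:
$f = -21$ ($f = -2 - 19 = -21$)
$c = 10$ ($c = - 2 \left(-5 - 0\right) = - 2 \left(-5 + 0\right) = \left(-2\right) \left(-5\right) = 10$)
$g{\left(G,P \right)} = 10 - P$
$D{\left(C \right)} = \left(-56 + C\right) \left(-21 + C\right)$ ($D{\left(C \right)} = \left(C - 56\right) \left(C - 21\right) = \left(-56 + C\right) \left(-21 + C\right)$)
$D{\left(-14 \right)} + \left(g{\left(\left(-1\right) 11,-41 \right)} + 1152\right) = \left(1176 + \left(-14\right)^{2} - -1078\right) + \left(\left(10 - -41\right) + 1152\right) = \left(1176 + 196 + 1078\right) + \left(\left(10 + 41\right) + 1152\right) = 2450 + \left(51 + 1152\right) = 2450 + 1203 = 3653$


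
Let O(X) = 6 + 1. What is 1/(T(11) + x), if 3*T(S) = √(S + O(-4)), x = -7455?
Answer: -7455/55577023 - √2/55577023 ≈ -0.00013416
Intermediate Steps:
O(X) = 7
T(S) = √(7 + S)/3 (T(S) = √(S + 7)/3 = √(7 + S)/3)
1/(T(11) + x) = 1/(√(7 + 11)/3 - 7455) = 1/(√18/3 - 7455) = 1/((3*√2)/3 - 7455) = 1/(√2 - 7455) = 1/(-7455 + √2)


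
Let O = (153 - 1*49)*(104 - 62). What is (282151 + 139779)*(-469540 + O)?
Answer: -196270021960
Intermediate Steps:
O = 4368 (O = (153 - 49)*42 = 104*42 = 4368)
(282151 + 139779)*(-469540 + O) = (282151 + 139779)*(-469540 + 4368) = 421930*(-465172) = -196270021960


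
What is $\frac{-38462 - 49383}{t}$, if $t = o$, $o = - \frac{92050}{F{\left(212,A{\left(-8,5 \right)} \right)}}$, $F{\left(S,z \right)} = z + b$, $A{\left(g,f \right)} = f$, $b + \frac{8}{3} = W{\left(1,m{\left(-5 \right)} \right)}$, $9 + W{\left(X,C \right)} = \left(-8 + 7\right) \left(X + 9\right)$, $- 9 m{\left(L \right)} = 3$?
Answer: $- \frac{87845}{5523} \approx -15.905$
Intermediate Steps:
$m{\left(L \right)} = - \frac{1}{3}$ ($m{\left(L \right)} = \left(- \frac{1}{9}\right) 3 = - \frac{1}{3}$)
$W{\left(X,C \right)} = -18 - X$ ($W{\left(X,C \right)} = -9 + \left(-8 + 7\right) \left(X + 9\right) = -9 - \left(9 + X\right) = -18 - X$)
$b = - \frac{65}{3}$ ($b = - \frac{8}{3} - 19 = - \frac{65}{3} \approx -21.667$)
$F{\left(S,z \right)} = - \frac{65}{3} + z$ ($F{\left(S,z \right)} = z - \frac{65}{3} = - \frac{65}{3} + z$)
$o = 5523$ ($o = - \frac{92050}{- \frac{65}{3} + 5} = - \frac{92050}{- \frac{50}{3}} = \left(-92050\right) \left(- \frac{3}{50}\right) = 5523$)
$t = 5523$
$\frac{-38462 - 49383}{t} = \frac{-38462 - 49383}{5523} = \left(-87845\right) \frac{1}{5523} = - \frac{87845}{5523}$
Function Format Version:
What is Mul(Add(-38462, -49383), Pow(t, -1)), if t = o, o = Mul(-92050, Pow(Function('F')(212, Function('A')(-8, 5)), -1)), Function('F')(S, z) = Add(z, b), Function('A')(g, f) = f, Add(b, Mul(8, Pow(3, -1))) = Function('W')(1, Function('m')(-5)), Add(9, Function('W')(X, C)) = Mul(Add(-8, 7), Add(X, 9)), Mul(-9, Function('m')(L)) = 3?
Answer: Rational(-87845, 5523) ≈ -15.905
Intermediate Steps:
Function('m')(L) = Rational(-1, 3) (Function('m')(L) = Mul(Rational(-1, 9), 3) = Rational(-1, 3))
Function('W')(X, C) = Add(-18, Mul(-1, X)) (Function('W')(X, C) = Add(-9, Mul(Add(-8, 7), Add(X, 9))) = Add(-9, Mul(-1, Add(9, X))) = Add(-9, Add(-9, Mul(-1, X))) = Add(-18, Mul(-1, X)))
b = Rational(-65, 3) (b = Add(Rational(-8, 3), Add(-18, Mul(-1, 1))) = Add(Rational(-8, 3), Add(-18, -1)) = Add(Rational(-8, 3), -19) = Rational(-65, 3) ≈ -21.667)
Function('F')(S, z) = Add(Rational(-65, 3), z) (Function('F')(S, z) = Add(z, Rational(-65, 3)) = Add(Rational(-65, 3), z))
o = 5523 (o = Mul(-92050, Pow(Add(Rational(-65, 3), 5), -1)) = Mul(-92050, Pow(Rational(-50, 3), -1)) = Mul(-92050, Rational(-3, 50)) = 5523)
t = 5523
Mul(Add(-38462, -49383), Pow(t, -1)) = Mul(Add(-38462, -49383), Pow(5523, -1)) = Mul(-87845, Rational(1, 5523)) = Rational(-87845, 5523)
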